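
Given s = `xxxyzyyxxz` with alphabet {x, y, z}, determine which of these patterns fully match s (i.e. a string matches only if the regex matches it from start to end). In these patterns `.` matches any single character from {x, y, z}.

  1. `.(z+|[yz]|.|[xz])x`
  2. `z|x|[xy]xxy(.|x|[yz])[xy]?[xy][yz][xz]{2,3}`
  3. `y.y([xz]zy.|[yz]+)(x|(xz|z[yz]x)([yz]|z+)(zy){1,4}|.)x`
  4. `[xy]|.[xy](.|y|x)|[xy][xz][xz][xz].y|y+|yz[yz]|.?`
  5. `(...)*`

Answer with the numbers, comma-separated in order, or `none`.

2

1 → no match — must end with `x`
2 → match
3 → no match — must start with `y`
4 → no match
5 → no match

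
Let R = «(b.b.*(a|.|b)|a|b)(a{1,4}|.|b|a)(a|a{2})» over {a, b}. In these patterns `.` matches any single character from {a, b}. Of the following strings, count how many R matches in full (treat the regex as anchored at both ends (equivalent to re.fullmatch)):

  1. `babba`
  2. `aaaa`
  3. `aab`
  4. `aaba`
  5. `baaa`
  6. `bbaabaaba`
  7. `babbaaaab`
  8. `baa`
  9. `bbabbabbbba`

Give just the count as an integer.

1 → no match
2 → match
3 → no match — must end with `a`
4 → no match
5 → match
6 → no match
7 → no match — must end with `a`
8 → match
9 → no match
Total matched: 3

3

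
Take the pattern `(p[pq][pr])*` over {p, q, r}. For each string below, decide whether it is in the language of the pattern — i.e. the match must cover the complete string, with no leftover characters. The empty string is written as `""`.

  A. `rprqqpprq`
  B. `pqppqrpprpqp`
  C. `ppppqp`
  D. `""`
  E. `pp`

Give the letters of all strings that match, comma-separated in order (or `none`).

B, C, D

A → no match
B → match
C → match
D → match
E → no match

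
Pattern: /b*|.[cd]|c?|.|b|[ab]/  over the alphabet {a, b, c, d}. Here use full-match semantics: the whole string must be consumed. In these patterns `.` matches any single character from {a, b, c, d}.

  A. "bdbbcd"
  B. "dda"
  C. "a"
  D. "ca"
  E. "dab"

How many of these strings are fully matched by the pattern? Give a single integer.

1

A → no match
B → no match
C → match
D → no match
E → no match
Total matched: 1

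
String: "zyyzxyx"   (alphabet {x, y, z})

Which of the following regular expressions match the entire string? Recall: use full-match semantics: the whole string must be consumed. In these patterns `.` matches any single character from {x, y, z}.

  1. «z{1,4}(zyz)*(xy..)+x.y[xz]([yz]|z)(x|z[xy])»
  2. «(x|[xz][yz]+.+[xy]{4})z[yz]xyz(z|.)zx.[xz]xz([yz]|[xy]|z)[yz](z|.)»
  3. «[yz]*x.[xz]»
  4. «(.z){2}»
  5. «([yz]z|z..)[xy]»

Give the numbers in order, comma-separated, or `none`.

3

1 → no match
2 → no match
3 → match
4 → no match — must end with "z"
5 → no match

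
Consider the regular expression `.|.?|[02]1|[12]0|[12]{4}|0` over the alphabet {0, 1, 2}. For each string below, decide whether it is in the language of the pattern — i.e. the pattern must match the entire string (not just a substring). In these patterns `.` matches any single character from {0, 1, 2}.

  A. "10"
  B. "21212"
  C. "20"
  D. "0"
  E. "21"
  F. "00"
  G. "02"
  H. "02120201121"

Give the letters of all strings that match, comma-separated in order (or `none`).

A. "10" → match
B. "21212" → no match
C. "20" → match
D. "0" → match
E. "21" → match
F. "00" → no match
G. "02" → no match
H. "02120201121" → no match

A, C, D, E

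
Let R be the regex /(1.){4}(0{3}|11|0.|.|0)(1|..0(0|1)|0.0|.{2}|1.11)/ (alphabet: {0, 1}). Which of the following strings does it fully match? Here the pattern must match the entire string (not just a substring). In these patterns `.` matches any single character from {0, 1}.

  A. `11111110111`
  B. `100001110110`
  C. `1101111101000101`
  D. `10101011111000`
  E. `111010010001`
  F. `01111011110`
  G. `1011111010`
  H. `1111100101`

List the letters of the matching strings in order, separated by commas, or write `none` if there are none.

A → match
B → no match
C → no match
D → match
E → no match
F → no match — must start with `1`
G → no match
H → no match

A, D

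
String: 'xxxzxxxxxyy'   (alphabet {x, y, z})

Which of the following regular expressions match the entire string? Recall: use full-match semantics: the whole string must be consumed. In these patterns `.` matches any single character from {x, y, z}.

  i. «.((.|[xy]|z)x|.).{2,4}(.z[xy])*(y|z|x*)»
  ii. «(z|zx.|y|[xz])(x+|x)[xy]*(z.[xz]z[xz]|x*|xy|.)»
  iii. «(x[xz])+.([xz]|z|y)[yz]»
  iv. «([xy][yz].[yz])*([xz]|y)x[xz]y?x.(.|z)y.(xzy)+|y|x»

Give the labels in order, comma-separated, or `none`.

iii

i → no match
ii → no match
iii → match
iv → no match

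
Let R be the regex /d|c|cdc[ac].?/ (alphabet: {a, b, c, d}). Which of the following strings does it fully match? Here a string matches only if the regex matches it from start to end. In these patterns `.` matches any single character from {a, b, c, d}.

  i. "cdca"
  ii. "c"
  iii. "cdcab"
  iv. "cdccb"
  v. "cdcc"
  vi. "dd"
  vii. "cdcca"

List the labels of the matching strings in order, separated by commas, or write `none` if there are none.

i → match
ii → match
iii → match
iv → match
v → match
vi → no match
vii → match

i, ii, iii, iv, v, vii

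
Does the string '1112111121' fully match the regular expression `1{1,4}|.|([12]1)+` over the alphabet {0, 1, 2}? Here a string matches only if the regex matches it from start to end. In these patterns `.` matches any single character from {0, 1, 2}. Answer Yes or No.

No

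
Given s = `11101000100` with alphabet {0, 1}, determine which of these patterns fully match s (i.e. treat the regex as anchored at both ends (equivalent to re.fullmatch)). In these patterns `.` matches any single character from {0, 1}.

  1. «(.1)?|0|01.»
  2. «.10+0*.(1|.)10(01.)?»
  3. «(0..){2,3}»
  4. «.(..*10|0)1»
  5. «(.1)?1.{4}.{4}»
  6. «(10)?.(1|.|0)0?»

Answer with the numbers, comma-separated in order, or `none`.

5

1 → no match
2 → no match
3 → no match — must start with `0`
4 → no match — must end with `1`
5 → match
6 → no match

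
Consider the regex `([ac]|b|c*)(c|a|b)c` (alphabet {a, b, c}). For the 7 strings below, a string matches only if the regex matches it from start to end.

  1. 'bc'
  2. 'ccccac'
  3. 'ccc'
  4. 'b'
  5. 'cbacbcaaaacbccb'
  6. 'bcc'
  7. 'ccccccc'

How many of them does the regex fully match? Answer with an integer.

5

1 → match
2 → match
3 → match
4 → no match — must end with 'c'
5 → no match — must end with 'c'
6 → match
7 → match
Total matched: 5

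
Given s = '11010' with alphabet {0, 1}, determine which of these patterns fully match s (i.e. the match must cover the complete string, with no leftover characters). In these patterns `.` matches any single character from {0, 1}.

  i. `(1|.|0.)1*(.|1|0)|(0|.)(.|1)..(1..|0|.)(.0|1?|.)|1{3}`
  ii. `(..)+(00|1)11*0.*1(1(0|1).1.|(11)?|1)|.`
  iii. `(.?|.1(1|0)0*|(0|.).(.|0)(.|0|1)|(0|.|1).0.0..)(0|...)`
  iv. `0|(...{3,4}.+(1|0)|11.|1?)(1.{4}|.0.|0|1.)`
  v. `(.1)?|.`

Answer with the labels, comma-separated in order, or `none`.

i, iii, iv

i → match
ii → no match
iii → match
iv → match
v → no match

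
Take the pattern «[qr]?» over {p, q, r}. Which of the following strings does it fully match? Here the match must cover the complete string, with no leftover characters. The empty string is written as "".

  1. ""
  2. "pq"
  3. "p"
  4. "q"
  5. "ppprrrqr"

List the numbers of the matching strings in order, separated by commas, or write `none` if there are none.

1, 4

1 → match
2 → no match
3 → no match
4 → match
5 → no match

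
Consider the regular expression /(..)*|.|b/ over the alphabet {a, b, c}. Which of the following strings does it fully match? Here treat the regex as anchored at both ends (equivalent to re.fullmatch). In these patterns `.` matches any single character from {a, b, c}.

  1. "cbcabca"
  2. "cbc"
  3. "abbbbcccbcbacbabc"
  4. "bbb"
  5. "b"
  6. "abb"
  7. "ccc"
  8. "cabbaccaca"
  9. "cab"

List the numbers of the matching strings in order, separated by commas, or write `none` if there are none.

1 → no match
2 → no match
3 → no match
4 → no match
5 → match
6 → no match
7 → no match
8 → match
9 → no match

5, 8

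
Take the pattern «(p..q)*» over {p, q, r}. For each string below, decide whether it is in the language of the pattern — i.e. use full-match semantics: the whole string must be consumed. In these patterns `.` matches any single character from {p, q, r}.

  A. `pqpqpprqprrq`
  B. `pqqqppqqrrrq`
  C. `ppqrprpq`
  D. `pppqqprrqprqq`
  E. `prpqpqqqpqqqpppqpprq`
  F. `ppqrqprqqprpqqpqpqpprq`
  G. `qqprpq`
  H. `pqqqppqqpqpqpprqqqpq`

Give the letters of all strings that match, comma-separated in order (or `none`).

A → match
B → no match
C → no match
D → no match
E → match
F → no match
G → no match
H → no match

A, E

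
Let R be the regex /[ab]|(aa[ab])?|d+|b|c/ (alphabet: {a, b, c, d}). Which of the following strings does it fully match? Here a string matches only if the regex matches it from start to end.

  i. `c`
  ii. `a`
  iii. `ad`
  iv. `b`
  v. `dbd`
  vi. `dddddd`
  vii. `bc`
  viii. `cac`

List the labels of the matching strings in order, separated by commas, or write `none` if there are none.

i → match
ii → match
iii → no match
iv → match
v → no match
vi → match
vii → no match
viii → no match

i, ii, iv, vi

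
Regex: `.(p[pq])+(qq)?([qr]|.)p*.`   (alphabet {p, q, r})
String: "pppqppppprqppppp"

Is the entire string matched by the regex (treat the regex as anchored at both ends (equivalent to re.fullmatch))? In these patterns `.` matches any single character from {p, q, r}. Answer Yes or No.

No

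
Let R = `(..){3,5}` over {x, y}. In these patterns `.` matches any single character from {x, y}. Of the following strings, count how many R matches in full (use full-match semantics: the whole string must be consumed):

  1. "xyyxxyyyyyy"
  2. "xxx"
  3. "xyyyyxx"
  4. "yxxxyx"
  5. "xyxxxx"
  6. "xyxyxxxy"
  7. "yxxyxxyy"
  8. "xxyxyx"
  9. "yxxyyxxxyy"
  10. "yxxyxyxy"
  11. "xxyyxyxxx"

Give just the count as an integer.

1. "xyyxxyyyyyy" → no match
2. "xxx" → no match
3. "xyyyyxx" → no match
4. "yxxxyx" → match
5. "xyxxxx" → match
6. "xyxyxxxy" → match
7. "yxxyxxyy" → match
8. "xxyxyx" → match
9. "yxxyyxxxyy" → match
10. "yxxyxyxy" → match
11. "xxyyxyxxx" → no match
Total matched: 7

7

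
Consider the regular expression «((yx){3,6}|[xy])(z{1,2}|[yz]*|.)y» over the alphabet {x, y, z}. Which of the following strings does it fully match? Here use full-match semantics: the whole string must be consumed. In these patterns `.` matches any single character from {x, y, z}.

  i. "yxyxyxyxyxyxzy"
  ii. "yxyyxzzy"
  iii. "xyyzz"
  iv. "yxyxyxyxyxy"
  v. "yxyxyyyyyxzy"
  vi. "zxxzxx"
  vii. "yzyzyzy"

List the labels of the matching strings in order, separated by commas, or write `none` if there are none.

i, iv, vii

i → match
ii. "yxyyxzzy" → no match
iii. "xyyzz" → no match — must end with "y"
iv. "yxyxyxyxyxy" → match
v. "yxyxyyyyyxzy" → no match
vi. "zxxzxx" → no match — must end with "y"
vii. "yzyzyzy" → match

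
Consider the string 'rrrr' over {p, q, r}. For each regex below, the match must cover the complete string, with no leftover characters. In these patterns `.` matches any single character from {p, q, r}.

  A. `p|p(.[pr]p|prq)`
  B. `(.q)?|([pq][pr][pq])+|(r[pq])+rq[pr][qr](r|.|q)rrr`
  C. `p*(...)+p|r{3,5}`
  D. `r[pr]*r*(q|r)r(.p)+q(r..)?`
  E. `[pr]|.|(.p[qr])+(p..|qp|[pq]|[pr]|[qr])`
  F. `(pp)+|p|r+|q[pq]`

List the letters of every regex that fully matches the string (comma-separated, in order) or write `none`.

A → no match — must start with 'p'
B → no match
C → match
D → no match
E → no match
F → match

C, F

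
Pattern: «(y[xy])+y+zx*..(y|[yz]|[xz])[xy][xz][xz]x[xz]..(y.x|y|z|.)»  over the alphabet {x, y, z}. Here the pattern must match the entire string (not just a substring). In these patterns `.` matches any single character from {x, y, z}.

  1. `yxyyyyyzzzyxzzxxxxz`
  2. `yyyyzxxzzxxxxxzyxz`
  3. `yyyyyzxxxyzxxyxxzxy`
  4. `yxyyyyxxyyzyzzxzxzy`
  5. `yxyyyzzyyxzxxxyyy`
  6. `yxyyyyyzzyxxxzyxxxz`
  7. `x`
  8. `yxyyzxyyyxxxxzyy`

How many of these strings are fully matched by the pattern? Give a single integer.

4

1 → match
2 → match
3 → no match
4 → no match
5 → match
6 → no match
7. `x` → no match — must start with `y`
8 → match
Total matched: 4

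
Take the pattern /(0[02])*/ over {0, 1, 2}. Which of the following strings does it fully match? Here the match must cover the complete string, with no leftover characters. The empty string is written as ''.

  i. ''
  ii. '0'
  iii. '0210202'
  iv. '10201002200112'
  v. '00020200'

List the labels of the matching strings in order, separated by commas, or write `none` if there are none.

i → match
ii → no match
iii → no match
iv → no match
v → match

i, v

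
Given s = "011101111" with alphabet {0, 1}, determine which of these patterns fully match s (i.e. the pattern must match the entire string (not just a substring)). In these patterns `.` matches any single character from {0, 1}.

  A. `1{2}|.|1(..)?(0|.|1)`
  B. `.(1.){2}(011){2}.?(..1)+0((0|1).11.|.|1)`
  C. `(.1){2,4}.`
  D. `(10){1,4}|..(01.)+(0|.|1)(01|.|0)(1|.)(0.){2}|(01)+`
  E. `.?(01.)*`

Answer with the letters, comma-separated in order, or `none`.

C

A → no match
B → no match
C → match
D → no match
E → no match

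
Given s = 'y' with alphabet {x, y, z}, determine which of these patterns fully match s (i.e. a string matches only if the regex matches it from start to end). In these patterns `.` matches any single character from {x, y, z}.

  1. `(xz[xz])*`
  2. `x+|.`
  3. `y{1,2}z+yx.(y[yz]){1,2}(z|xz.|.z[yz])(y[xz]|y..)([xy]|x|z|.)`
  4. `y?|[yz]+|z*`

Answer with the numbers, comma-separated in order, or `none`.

2, 4

1 → no match
2 → match
3 → no match
4 → match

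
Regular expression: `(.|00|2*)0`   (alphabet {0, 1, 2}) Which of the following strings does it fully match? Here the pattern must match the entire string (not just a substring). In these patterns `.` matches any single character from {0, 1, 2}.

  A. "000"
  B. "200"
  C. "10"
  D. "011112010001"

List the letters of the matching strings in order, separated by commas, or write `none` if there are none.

A → match
B → no match
C → match
D → no match — must end with "0"

A, C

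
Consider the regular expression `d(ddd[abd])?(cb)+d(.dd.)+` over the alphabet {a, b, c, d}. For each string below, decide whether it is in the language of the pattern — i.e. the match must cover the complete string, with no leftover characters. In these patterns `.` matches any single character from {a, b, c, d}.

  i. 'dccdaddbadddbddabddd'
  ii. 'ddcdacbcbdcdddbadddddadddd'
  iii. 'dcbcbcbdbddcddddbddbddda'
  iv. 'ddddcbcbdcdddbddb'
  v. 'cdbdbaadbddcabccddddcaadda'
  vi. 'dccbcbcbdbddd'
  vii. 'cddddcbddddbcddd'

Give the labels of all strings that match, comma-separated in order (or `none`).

iii

i → no match
ii → no match
iii → match
iv → no match
v → no match — must start with 'd'
vi → no match
vii → no match — must start with 'd'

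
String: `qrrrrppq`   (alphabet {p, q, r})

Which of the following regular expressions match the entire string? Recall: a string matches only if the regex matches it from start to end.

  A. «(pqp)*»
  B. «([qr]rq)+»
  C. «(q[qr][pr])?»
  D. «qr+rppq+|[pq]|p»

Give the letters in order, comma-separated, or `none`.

A → no match
B → no match — must end with `rq`
C → no match
D → match

D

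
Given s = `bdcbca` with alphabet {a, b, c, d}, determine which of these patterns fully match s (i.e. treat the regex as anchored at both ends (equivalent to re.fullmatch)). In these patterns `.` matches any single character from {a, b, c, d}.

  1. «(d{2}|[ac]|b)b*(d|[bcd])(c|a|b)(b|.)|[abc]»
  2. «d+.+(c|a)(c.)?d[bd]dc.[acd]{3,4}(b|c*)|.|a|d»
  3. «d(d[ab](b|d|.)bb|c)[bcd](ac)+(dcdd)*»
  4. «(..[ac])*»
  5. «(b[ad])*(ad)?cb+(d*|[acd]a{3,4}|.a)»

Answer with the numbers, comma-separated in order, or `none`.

4, 5

1 → no match
2 → no match
3 → no match — must start with `d`
4 → match
5 → match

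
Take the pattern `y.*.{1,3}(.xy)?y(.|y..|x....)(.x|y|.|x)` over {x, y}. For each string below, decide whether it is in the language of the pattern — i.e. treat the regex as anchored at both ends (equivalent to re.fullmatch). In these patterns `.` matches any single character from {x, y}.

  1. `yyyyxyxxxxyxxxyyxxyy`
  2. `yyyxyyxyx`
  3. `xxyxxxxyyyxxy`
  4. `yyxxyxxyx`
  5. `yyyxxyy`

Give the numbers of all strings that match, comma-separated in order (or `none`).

1 → no match
2 → match
3 → no match — must start with `y`
4 → no match
5 → no match

2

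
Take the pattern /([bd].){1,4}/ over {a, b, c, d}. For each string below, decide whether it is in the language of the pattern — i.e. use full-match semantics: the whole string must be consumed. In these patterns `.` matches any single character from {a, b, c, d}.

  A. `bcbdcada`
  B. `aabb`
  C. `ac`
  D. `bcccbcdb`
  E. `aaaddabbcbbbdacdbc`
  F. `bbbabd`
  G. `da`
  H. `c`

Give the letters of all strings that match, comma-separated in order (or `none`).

A → no match
B → no match
C → no match
D → no match
E → no match
F → match
G → match
H → no match

F, G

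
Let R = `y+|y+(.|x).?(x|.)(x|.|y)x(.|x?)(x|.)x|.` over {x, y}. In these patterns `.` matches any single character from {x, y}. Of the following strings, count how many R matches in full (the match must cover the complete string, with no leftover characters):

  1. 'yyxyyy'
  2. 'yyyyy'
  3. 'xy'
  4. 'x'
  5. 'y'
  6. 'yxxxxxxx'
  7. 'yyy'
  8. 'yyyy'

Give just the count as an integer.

6

1 → no match
2 → match
3 → no match
4 → match
5 → match
6 → match
7 → match
8 → match
Total matched: 6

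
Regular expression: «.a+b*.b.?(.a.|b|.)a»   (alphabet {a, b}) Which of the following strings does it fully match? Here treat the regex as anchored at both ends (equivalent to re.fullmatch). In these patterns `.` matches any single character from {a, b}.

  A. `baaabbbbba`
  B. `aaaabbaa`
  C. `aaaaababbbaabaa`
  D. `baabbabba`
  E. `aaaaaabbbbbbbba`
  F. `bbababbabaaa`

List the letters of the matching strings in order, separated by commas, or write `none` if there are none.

A, B, D, E

A → match
B → match
C → no match
D → match
E → match
F → no match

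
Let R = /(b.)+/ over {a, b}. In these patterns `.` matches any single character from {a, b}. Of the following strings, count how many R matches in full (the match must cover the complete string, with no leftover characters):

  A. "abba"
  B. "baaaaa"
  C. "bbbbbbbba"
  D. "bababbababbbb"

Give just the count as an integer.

A. "abba" → no match — must start with "b"
B. "baaaaa" → no match
C. "bbbbbbbba" → no match
D → no match
Total matched: 0

0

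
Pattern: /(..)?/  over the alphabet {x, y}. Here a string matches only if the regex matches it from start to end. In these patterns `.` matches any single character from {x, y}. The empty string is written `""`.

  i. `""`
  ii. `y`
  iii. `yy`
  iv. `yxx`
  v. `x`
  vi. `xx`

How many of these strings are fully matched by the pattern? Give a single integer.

3

i → match
ii → no match
iii → match
iv → no match
v → no match
vi → match
Total matched: 3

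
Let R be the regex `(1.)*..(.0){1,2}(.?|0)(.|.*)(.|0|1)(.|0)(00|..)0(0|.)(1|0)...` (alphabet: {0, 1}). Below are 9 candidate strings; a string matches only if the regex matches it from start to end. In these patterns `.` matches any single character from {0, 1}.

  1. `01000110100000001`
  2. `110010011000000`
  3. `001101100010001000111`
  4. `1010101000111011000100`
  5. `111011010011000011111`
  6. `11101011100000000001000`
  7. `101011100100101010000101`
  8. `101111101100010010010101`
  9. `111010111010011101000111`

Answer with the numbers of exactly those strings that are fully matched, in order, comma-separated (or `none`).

1 → match
2 → match
3 → no match
4 → match
5 → match
6 → match
7 → match
8 → match
9 → match

1, 2, 4, 5, 6, 7, 8, 9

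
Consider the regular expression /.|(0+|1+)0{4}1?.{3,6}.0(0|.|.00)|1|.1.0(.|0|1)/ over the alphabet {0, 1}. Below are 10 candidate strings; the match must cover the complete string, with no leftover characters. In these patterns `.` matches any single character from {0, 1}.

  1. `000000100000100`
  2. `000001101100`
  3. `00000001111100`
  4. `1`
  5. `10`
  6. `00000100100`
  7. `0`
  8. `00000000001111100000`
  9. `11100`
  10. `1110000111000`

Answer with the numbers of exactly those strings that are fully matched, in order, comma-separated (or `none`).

1 → match
2 → match
3 → match
4 → match
5 → no match
6 → match
7 → match
8 → match
9 → match
10 → match

1, 2, 3, 4, 6, 7, 8, 9, 10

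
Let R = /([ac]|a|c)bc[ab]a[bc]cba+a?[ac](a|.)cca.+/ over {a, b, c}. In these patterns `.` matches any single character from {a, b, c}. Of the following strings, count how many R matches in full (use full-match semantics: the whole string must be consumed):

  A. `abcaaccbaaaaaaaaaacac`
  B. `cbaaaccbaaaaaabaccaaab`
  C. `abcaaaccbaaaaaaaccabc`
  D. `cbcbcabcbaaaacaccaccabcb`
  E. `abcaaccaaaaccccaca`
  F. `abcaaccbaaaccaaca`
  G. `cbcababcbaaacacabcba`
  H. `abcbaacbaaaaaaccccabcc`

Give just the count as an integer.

A → no match
B → no match
C → no match
D → no match
E → no match
F → match
G → no match
H → no match
Total matched: 1

1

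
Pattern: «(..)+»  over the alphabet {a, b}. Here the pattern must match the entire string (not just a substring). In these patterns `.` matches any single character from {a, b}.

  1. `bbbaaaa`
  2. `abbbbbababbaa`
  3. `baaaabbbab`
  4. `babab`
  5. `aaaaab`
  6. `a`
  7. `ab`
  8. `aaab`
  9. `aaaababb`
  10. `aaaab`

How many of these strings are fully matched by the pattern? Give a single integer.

5

1. `bbbaaaa` → no match
2 → no match
3. `baaaabbbab` → match
4. `babab` → no match
5. `aaaaab` → match
6. `a` → no match
7. `ab` → match
8. `aaab` → match
9. `aaaababb` → match
10. `aaaab` → no match
Total matched: 5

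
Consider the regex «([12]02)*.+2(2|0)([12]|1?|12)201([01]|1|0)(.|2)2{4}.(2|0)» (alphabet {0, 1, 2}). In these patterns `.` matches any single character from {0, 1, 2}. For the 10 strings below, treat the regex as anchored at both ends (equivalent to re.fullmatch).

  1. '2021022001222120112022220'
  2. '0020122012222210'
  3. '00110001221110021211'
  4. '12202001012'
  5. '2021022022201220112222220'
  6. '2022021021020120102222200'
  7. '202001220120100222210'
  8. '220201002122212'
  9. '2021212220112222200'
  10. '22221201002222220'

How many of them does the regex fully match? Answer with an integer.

1 → no match
2 → no match
3 → no match
4 → no match
5 → match
6 → match
7 → match
8 → no match
9 → match
10 → no match
Total matched: 4

4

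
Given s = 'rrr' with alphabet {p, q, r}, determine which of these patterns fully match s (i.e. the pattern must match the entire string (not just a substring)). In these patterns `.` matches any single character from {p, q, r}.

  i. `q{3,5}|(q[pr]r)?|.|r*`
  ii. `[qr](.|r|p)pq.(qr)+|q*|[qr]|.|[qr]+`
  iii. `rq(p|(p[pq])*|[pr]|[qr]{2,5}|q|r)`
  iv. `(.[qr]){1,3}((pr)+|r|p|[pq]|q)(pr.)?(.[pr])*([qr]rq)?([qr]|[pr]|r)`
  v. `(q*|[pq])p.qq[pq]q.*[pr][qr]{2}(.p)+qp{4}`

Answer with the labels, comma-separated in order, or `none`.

i → match
ii → match
iii → no match — must start with 'rq'
iv → no match
v → no match — must end with 'p'

i, ii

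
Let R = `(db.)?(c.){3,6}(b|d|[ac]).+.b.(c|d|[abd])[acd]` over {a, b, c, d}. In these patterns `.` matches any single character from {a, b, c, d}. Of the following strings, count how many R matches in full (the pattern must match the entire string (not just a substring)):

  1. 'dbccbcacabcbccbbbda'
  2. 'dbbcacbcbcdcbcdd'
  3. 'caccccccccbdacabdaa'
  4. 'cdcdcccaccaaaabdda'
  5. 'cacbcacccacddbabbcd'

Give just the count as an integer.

5

1 → match
2 → match
3 → match
4 → match
5 → match
Total matched: 5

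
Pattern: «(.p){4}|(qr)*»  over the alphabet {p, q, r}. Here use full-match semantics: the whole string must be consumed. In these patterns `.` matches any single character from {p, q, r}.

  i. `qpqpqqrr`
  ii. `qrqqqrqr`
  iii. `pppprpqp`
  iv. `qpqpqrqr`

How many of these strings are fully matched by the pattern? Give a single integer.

i. `qpqpqqrr` → no match
ii. `qrqqqrqr` → no match
iii. `pppprpqp` → match
iv. `qpqpqrqr` → no match
Total matched: 1

1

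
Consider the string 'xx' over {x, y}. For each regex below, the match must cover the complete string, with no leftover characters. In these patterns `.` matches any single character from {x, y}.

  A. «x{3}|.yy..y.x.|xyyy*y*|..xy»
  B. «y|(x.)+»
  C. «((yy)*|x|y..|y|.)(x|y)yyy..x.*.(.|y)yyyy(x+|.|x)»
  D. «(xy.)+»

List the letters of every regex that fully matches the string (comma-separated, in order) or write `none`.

A → no match
B → match
C → no match
D → no match — must start with 'xy'

B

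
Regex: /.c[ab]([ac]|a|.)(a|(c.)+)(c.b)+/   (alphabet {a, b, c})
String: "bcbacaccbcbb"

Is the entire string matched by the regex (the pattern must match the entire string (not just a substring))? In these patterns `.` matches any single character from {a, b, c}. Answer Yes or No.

Yes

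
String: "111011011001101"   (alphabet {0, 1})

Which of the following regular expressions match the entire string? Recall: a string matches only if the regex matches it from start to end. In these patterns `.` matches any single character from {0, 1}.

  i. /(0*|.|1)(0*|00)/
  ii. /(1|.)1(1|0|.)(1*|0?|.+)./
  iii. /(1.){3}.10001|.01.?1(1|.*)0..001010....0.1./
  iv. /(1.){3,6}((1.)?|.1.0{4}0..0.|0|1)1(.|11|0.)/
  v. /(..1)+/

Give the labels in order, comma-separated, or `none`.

i → no match
ii → match
iii → no match
iv → no match
v → match

ii, v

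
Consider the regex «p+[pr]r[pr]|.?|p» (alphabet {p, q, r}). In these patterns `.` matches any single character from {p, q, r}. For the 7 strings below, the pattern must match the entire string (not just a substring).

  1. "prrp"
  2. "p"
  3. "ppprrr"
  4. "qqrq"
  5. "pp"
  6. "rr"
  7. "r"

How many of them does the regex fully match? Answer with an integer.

4

1 → match
2 → match
3 → match
4 → no match
5 → no match
6 → no match
7 → match
Total matched: 4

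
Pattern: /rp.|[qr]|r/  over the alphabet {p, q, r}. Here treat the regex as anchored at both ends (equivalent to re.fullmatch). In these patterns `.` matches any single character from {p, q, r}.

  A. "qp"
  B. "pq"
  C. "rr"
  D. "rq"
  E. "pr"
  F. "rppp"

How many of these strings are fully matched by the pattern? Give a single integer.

A → no match
B → no match
C → no match
D → no match
E → no match
F → no match
Total matched: 0

0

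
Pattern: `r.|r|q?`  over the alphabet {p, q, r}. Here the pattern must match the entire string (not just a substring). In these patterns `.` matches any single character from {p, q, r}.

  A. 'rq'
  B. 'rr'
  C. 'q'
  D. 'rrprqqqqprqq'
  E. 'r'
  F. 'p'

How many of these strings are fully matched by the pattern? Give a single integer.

A → match
B → match
C → match
D → no match
E → match
F → no match
Total matched: 4

4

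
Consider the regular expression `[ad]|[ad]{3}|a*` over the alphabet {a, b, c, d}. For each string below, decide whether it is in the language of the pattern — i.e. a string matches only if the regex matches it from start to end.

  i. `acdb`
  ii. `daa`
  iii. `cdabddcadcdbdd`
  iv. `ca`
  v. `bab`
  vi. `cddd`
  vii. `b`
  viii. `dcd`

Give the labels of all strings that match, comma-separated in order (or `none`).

ii

i → no match
ii → match
iii → no match
iv → no match
v → no match
vi → no match
vii → no match
viii → no match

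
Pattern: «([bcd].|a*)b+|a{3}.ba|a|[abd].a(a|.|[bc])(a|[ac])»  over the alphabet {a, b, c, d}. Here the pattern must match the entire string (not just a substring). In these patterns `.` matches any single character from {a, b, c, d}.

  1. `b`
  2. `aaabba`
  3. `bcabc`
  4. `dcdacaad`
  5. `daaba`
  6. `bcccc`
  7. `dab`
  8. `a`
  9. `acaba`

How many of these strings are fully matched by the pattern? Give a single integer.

7

1 → match
2 → match
3 → match
4 → no match
5 → match
6 → no match
7 → match
8 → match
9 → match
Total matched: 7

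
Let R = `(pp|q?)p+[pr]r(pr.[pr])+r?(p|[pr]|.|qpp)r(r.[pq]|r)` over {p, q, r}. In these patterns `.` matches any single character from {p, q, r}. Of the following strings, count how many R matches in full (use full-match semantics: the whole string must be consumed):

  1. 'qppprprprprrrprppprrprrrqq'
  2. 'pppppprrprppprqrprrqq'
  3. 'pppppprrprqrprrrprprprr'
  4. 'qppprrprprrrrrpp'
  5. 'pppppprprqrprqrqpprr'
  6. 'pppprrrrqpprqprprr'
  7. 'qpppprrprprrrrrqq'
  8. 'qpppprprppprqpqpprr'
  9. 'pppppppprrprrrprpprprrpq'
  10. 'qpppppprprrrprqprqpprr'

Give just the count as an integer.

1 → match
2 → match
3 → match
4 → match
5 → match
6 → no match
7 → match
8 → match
9 → match
10 → match
Total matched: 9

9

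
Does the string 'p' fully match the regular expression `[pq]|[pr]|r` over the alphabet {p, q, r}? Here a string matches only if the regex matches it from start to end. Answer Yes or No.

Yes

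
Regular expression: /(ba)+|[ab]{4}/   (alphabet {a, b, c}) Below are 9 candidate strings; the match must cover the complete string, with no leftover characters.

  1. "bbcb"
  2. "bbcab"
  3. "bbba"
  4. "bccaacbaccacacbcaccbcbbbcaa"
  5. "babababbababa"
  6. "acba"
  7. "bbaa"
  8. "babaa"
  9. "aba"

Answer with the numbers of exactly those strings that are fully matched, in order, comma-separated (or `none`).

3, 7

1 → no match
2 → no match
3 → match
4 → no match
5 → no match
6 → no match
7 → match
8 → no match
9 → no match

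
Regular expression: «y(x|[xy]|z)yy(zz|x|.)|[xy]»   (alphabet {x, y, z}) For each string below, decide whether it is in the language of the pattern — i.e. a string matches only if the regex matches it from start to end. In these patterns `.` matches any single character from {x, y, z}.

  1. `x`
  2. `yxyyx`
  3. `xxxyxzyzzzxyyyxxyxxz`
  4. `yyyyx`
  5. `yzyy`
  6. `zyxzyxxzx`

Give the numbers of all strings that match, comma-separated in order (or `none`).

1 → match
2 → match
3 → no match
4 → match
5 → no match
6 → no match

1, 2, 4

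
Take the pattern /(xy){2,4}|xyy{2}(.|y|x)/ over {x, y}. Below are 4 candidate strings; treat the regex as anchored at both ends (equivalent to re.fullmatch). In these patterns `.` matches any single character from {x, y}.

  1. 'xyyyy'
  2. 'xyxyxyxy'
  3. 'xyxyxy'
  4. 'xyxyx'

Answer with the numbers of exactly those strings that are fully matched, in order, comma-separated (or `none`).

1 → match
2 → match
3 → match
4 → no match

1, 2, 3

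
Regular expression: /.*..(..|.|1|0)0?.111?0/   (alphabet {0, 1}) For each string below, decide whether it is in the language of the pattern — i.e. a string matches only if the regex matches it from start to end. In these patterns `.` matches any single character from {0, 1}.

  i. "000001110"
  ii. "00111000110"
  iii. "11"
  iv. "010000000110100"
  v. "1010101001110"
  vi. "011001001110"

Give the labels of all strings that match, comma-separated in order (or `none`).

i. "000001110" → match
ii. "00111000110" → match
iii. "11" → no match — must end with "0"
iv → no match
v → match
vi. "011001001110" → match

i, ii, v, vi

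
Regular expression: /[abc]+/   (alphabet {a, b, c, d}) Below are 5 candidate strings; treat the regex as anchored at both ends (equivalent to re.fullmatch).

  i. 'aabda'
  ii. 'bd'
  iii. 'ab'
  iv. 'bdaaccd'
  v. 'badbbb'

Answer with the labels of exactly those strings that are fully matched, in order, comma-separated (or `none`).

iii

i → no match
ii → no match
iii → match
iv → no match
v → no match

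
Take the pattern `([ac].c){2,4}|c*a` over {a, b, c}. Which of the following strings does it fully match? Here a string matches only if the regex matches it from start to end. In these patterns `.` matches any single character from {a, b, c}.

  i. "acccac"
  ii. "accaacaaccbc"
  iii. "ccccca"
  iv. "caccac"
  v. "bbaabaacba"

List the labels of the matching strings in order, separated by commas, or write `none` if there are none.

i → match
ii → match
iii → match
iv → match
v → no match

i, ii, iii, iv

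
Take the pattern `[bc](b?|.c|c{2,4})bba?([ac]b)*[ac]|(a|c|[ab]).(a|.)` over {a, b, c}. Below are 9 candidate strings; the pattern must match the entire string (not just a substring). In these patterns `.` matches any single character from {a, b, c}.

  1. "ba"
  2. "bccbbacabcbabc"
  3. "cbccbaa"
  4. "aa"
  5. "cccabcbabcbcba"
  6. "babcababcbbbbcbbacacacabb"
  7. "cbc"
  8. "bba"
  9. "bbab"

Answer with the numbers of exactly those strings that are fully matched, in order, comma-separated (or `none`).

1 → no match
2 → no match
3 → no match
4 → no match
5 → no match
6 → no match
7 → match
8 → match
9 → no match

7, 8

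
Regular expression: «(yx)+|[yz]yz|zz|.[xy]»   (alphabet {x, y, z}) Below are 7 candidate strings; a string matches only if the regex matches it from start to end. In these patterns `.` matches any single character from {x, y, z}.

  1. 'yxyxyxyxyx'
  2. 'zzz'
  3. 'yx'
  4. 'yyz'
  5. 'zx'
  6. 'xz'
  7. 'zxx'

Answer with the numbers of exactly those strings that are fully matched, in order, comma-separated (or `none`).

1, 3, 4, 5

1 → match
2 → no match
3 → match
4 → match
5 → match
6 → no match
7 → no match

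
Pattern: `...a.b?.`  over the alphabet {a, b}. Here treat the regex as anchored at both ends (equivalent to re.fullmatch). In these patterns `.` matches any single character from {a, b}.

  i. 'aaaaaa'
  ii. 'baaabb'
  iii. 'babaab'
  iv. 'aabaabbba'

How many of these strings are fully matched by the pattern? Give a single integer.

i. 'aaaaaa' → match
ii. 'baaabb' → match
iii. 'babaab' → match
iv. 'aabaabbba' → no match
Total matched: 3

3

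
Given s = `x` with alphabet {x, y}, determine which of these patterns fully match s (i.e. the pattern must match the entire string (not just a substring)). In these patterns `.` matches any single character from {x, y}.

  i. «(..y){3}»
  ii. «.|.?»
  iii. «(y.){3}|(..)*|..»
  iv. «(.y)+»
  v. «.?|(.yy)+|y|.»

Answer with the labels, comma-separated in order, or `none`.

i → no match — must end with `y`
ii → match
iii → no match
iv → no match — must end with `y`
v → match

ii, v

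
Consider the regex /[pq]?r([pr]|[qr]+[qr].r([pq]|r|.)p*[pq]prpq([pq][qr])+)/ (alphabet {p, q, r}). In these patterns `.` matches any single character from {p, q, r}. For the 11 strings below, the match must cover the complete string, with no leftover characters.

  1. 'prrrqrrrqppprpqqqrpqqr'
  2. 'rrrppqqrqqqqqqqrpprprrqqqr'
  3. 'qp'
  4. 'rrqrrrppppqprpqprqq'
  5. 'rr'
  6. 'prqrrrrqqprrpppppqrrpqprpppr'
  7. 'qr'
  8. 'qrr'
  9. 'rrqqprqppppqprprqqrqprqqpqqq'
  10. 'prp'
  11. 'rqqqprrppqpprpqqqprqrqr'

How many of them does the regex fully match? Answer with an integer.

4

1 → no match
2 → no match
3. 'qp' → no match
4 → match
5. 'rr' → match
6 → no match
7. 'qr' → no match
8. 'qrr' → match
9 → no match
10. 'prp' → match
11 → no match
Total matched: 4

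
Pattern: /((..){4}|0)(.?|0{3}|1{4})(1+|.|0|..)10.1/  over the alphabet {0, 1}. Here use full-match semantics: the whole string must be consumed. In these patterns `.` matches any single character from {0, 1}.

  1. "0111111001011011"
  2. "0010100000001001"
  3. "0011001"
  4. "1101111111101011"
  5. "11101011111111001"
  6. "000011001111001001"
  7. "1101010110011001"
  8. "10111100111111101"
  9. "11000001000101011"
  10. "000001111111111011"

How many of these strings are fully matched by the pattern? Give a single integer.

6

1 → no match
2 → match
3 → match
4 → no match
5 → match
6 → match
7 → no match
8 → no match
9 → match
10 → match
Total matched: 6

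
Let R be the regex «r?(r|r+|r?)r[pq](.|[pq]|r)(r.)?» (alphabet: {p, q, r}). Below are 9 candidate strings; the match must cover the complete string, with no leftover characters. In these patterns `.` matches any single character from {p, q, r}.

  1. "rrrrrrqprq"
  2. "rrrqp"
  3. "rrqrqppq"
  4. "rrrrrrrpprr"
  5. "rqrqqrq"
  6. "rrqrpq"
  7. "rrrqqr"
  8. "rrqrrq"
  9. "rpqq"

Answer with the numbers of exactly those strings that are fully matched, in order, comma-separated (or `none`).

1, 2, 4, 8

1 → match
2 → match
3 → no match
4 → match
5 → no match
6 → no match
7 → no match
8 → match
9 → no match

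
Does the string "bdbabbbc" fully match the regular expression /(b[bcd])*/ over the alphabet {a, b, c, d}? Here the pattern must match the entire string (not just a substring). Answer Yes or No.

No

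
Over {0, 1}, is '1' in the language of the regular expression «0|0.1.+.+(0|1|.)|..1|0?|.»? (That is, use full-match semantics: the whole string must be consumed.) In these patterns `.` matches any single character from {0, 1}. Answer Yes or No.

Yes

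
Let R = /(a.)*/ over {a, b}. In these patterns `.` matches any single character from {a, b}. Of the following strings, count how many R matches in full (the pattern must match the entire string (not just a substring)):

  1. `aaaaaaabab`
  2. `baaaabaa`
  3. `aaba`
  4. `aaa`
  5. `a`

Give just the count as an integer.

1 → match
2 → no match
3 → no match
4 → no match
5 → no match
Total matched: 1

1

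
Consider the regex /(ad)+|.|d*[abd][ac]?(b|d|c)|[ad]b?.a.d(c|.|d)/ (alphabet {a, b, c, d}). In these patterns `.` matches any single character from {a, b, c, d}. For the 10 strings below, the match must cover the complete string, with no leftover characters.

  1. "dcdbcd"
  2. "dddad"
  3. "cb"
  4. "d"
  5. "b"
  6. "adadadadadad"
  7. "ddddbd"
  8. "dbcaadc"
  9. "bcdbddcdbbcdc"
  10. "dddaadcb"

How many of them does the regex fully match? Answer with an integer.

6

1 → no match
2 → match
3 → no match
4 → match
5 → match
6 → match
7 → match
8 → match
9 → no match
10 → no match
Total matched: 6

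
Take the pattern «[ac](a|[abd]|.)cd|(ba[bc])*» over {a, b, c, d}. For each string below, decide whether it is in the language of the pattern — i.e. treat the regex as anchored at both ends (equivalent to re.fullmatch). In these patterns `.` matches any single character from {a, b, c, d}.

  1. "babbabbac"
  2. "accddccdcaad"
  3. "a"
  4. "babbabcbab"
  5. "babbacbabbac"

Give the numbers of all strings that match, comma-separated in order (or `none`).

1, 5

1 → match
2 → no match
3 → no match
4 → no match
5 → match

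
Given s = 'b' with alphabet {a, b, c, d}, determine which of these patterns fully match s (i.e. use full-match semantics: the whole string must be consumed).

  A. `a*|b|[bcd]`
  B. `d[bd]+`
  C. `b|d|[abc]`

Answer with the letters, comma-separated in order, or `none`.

A → match
B → no match — must start with 'd'
C → match

A, C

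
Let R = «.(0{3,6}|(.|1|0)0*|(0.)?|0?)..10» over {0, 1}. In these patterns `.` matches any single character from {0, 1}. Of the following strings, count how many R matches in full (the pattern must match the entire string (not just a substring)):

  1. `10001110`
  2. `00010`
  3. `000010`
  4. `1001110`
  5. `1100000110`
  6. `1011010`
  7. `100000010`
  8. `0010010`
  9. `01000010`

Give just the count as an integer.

9

1 → match
2 → match
3 → match
4 → match
5 → match
6 → match
7 → match
8 → match
9 → match
Total matched: 9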